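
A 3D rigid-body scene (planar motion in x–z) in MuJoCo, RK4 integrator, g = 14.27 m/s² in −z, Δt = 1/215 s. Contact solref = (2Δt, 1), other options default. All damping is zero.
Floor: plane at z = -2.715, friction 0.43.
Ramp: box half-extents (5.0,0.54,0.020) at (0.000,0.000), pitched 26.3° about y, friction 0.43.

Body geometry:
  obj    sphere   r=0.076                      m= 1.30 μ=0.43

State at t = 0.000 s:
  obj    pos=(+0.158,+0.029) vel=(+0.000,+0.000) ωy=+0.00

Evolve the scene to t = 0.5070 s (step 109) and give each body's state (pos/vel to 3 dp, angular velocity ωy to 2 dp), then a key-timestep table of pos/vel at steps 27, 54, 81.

State at t = 0.5070 s:
  obj    pos=(+0.678,-0.228) vel=(+2.053,-1.015) ωy=+30.12

Key-timestep trajectory:
   step    t(s)  obj.x    obj.z    obj.vx   obj.vz 
     27  0.1256   +0.190  +0.013  +0.509  -0.251
     54  0.2512   +0.286  -0.034  +1.017  -0.503
     81  0.3767   +0.445  -0.113  +1.525  -0.754


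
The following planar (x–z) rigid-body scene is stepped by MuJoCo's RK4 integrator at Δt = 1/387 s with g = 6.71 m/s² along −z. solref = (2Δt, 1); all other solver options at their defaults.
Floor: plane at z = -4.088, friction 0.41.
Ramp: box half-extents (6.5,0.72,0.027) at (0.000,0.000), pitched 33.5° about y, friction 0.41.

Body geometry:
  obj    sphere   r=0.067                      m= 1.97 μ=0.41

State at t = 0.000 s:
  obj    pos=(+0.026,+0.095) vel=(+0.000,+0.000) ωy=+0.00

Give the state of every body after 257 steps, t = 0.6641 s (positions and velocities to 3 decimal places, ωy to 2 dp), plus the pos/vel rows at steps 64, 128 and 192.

State at t = 0.6641 s:
  obj    pos=(+0.513,-0.227) vel=(+1.465,-0.970) ωy=+26.22

Key-timestep trajectory:
   step    t(s)  obj.x    obj.z    obj.vx   obj.vz 
     64  0.1654   +0.056  +0.075  +0.365  -0.241
    128  0.3307   +0.147  +0.015  +0.730  -0.483
    192  0.4961   +0.298  -0.084  +1.094  -0.724


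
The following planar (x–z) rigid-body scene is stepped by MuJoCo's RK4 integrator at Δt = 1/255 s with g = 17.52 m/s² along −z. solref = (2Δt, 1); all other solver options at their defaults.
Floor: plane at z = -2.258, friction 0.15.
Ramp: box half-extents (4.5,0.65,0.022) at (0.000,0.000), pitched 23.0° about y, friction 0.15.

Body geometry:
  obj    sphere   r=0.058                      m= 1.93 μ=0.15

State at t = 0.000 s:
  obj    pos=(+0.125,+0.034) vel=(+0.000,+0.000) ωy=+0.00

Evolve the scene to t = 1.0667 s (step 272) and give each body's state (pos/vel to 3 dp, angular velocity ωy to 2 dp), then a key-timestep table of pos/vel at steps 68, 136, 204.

State at t = 1.0667 s:
  obj    pos=(+2.686,-1.053) vel=(+4.801,-2.038) ωy=+89.91

Key-timestep trajectory:
   step    t(s)  obj.x    obj.z    obj.vx   obj.vz 
     68  0.2667   +0.285  -0.034  +1.201  -0.510
    136  0.5333   +0.765  -0.238  +2.401  -1.019
    204  0.8000   +1.566  -0.578  +3.601  -1.529


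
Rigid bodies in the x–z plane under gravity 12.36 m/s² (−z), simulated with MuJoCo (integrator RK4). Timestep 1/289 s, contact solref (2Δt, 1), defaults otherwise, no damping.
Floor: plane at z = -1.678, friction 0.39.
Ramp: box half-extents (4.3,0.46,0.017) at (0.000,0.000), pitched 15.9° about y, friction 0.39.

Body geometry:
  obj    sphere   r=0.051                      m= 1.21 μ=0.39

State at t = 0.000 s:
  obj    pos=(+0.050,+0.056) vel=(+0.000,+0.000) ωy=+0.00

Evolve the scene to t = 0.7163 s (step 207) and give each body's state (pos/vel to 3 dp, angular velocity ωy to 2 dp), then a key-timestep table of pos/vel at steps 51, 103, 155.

State at t = 0.7163 s:
  obj    pos=(+0.647,-0.114) vel=(+1.666,-0.475) ωy=+33.96

Key-timestep trajectory:
   step    t(s)  obj.x    obj.z    obj.vx   obj.vz 
     51  0.1765   +0.086  +0.046  +0.411  -0.117
    103  0.3564   +0.198  +0.014  +0.829  -0.236
    155  0.5363   +0.385  -0.039  +1.248  -0.355


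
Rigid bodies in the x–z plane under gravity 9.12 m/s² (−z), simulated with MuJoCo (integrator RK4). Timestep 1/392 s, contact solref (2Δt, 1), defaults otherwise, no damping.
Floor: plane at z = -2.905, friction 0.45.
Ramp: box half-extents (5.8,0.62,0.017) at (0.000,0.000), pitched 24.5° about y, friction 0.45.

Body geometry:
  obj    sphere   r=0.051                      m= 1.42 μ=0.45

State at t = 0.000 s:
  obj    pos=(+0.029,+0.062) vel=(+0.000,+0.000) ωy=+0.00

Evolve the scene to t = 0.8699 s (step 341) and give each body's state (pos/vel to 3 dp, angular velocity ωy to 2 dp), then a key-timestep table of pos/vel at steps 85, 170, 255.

State at t = 0.8699 s:
  obj    pos=(+0.959,-0.362) vel=(+2.138,-0.975) ωy=+46.07

Key-timestep trajectory:
   step    t(s)  obj.x    obj.z    obj.vx   obj.vz 
     85  0.2168   +0.087  +0.035  +0.533  -0.243
    170  0.4337   +0.260  -0.044  +1.066  -0.486
    255  0.6505   +0.549  -0.175  +1.599  -0.729


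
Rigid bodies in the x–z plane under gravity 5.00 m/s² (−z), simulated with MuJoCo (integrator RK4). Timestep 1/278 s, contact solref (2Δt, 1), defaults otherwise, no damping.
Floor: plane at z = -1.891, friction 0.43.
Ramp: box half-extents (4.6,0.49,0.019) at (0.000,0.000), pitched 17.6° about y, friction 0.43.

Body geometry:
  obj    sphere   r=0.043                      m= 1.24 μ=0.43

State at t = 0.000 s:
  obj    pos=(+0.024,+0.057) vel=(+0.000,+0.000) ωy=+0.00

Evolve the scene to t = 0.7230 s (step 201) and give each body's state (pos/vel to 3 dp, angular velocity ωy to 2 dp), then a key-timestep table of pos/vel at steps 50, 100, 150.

State at t = 0.7230 s:
  obj    pos=(+0.293,-0.028) vel=(+0.744,-0.236) ωy=+18.15

Key-timestep trajectory:
   step    t(s)  obj.x    obj.z    obj.vx   obj.vz 
     50  0.1799   +0.041  +0.052  +0.185  -0.059
    100  0.3597   +0.091  +0.036  +0.370  -0.117
    150  0.5396   +0.174  +0.010  +0.555  -0.176


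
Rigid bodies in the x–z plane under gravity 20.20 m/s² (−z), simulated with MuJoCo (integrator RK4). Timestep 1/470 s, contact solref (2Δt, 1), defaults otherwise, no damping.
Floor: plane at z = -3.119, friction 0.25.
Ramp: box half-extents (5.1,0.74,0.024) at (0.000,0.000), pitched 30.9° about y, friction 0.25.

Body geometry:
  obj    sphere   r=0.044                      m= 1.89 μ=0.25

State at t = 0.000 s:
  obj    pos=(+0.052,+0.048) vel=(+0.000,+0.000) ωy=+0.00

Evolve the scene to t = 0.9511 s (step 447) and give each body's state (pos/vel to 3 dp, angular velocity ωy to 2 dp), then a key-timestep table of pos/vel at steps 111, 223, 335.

State at t = 0.9511 s:
  obj    pos=(+2.928,-1.673) vel=(+6.047,-3.619) ωy=+160.14

Key-timestep trajectory:
   step    t(s)  obj.x    obj.z    obj.vx   obj.vz 
    111  0.2362   +0.229  -0.058  +1.502  -0.899
    223  0.4745   +0.768  -0.380  +3.017  -1.806
    335  0.7128   +1.667  -0.919  +4.532  -2.712


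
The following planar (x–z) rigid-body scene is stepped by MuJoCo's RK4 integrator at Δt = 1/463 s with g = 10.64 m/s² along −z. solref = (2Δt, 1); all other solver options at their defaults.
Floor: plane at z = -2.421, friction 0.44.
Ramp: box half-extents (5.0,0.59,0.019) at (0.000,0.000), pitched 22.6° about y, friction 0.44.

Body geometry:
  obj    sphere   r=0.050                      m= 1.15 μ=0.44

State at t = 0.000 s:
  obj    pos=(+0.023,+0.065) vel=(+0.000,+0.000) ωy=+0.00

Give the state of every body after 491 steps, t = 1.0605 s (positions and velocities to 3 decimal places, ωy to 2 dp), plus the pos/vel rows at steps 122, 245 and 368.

State at t = 1.0605 s:
  obj    pos=(+1.539,-0.566) vel=(+2.859,-1.190) ωy=+61.94

Key-timestep trajectory:
   step    t(s)  obj.x    obj.z    obj.vx   obj.vz 
    122  0.2635   +0.117  +0.026  +0.711  -0.296
    245  0.5292   +0.401  -0.092  +1.427  -0.594
    368  0.7948   +0.875  -0.289  +2.143  -0.892


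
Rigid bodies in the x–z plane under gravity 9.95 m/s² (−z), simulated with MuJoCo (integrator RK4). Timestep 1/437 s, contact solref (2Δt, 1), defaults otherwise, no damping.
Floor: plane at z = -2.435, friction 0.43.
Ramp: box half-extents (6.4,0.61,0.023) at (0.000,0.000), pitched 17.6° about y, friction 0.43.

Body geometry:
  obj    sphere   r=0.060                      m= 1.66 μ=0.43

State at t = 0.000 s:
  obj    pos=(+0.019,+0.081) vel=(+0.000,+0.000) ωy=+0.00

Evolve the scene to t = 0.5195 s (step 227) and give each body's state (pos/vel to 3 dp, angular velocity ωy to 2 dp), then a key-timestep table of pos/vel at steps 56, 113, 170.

State at t = 0.5195 s:
  obj    pos=(+0.295,-0.007) vel=(+1.064,-0.338) ωy=+18.60

Key-timestep trajectory:
   step    t(s)  obj.x    obj.z    obj.vx   obj.vz 
     56  0.1281   +0.036  +0.076  +0.263  -0.083
    113  0.2586   +0.088  +0.059  +0.530  -0.168
    170  0.3890   +0.174  +0.032  +0.797  -0.253


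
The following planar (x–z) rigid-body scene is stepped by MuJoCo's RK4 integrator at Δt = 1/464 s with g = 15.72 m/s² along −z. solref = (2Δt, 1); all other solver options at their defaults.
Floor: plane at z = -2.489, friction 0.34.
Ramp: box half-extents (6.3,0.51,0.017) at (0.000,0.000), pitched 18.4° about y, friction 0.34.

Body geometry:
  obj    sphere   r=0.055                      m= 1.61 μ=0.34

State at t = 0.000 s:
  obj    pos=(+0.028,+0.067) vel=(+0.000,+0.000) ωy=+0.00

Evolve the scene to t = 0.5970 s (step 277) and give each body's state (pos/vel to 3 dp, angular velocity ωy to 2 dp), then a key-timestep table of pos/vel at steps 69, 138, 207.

State at t = 0.5970 s:
  obj    pos=(+0.627,-0.133) vel=(+2.008,-0.668) ωy=+38.47

Key-timestep trajectory:
   step    t(s)  obj.x    obj.z    obj.vx   obj.vz 
     69  0.1487   +0.065  +0.054  +0.500  -0.166
    138  0.2974   +0.177  +0.017  +1.000  -0.333
    207  0.4461   +0.363  -0.045  +1.500  -0.499


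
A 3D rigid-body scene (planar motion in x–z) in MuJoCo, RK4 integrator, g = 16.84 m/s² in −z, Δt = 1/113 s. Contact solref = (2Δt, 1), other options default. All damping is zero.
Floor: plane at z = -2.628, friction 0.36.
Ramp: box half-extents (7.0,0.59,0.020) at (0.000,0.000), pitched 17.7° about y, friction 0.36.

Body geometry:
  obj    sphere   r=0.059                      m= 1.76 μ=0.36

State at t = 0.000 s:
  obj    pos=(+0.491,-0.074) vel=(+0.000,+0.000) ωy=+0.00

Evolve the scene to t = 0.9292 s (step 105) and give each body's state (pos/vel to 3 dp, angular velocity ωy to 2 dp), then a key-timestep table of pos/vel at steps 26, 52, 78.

State at t = 0.9292 s:
  obj    pos=(+1.995,-0.554) vel=(+3.237,-1.033) ωy=+57.59

Key-timestep trajectory:
   step    t(s)  obj.x    obj.z    obj.vx   obj.vz 
     26  0.2301   +0.583  -0.103  +0.802  -0.256
     52  0.4602   +0.860  -0.192  +1.603  -0.512
     78  0.6903   +1.321  -0.339  +2.405  -0.767


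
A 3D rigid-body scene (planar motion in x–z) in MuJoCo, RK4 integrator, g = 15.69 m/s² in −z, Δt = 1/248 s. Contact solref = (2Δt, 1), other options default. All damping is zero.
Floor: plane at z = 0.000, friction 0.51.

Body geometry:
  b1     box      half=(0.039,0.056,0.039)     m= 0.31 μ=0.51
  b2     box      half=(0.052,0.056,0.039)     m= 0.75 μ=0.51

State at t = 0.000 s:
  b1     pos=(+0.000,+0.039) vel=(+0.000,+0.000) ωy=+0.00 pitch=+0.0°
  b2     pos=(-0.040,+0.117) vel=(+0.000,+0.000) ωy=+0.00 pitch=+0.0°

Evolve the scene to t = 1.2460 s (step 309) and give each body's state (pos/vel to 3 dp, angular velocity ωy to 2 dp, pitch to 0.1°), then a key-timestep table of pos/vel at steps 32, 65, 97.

State at t = 1.2460 s:
  b1     pos=(+0.000,+0.039) vel=(+0.000,+0.000) ωy=+0.00 pitch=+0.0°
  b2     pos=(-0.091,+0.052) vel=(+0.000,+0.000) ωy=+0.00 pitch=-90.0°

Key-timestep trajectory:
   step    t(s)  b1.x    b1.z    b1.vx   b1.vz   b2.x    b2.z    b2.vx   b2.vz 
     32  0.1290   +0.000  +0.039  +0.000  +0.000   -0.043  +0.117  -0.049  -0.004
     65  0.2621   +0.000  +0.039  +0.001  +0.000   -0.061  +0.110  -0.277  -0.210
     97  0.3911   +0.000  +0.039  +0.000  +0.000   -0.096  +0.055  -0.010  +0.038


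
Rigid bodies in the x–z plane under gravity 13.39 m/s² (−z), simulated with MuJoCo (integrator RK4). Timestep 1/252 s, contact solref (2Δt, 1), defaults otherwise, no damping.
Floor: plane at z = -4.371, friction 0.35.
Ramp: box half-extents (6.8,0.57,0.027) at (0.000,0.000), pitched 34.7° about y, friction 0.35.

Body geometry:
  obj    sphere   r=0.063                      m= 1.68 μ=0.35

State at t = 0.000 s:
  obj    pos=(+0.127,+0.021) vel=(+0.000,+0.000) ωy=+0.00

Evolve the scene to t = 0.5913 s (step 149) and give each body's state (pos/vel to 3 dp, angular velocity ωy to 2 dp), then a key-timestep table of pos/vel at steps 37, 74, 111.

State at t = 0.5913 s:
  obj    pos=(+0.910,-0.521) vel=(+2.647,-1.833) ωy=+51.09

Key-timestep trajectory:
   step    t(s)  obj.x    obj.z    obj.vx   obj.vz 
     37  0.1468   +0.176  -0.012  +0.657  -0.455
     74  0.2937   +0.320  -0.112  +1.315  -0.910
    111  0.4405   +0.562  -0.279  +1.972  -1.365


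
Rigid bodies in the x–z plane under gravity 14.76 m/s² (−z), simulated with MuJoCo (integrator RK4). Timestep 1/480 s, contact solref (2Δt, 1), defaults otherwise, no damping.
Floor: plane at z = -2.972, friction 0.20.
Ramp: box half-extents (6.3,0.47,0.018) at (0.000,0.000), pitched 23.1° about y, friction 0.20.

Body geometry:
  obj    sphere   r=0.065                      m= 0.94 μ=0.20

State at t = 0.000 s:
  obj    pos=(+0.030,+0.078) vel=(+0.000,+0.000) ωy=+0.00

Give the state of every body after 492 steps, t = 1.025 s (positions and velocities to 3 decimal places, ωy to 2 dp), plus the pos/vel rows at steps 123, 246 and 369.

State at t = 1.025 s:
  obj    pos=(+2.029,-0.775) vel=(+3.900,-1.663) ωy=+65.22

Key-timestep trajectory:
   step    t(s)  obj.x    obj.z    obj.vx   obj.vz 
    123  0.2562   +0.155  +0.024  +0.975  -0.416
    246  0.5125   +0.530  -0.136  +1.950  -0.832
    369  0.7688   +1.154  -0.402  +2.925  -1.248


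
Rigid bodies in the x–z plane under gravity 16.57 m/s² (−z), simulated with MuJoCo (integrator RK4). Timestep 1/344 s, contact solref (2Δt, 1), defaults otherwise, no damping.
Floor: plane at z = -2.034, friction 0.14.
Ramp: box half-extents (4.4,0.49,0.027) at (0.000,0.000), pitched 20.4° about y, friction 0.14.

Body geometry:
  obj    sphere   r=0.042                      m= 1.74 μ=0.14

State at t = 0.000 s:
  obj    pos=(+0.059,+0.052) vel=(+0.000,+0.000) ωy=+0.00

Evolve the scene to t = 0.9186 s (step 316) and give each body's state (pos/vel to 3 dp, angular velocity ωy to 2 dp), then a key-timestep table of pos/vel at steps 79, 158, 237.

State at t = 0.9186 s:
  obj    pos=(+1.691,-0.555) vel=(+3.552,-1.321) ωy=+90.22

Key-timestep trajectory:
   step    t(s)  obj.x    obj.z    obj.vx   obj.vz 
     79  0.2297   +0.161  +0.014  +0.888  -0.330
    158  0.4593   +0.467  -0.100  +1.776  -0.661
    237  0.6890   +0.977  -0.290  +2.664  -0.991


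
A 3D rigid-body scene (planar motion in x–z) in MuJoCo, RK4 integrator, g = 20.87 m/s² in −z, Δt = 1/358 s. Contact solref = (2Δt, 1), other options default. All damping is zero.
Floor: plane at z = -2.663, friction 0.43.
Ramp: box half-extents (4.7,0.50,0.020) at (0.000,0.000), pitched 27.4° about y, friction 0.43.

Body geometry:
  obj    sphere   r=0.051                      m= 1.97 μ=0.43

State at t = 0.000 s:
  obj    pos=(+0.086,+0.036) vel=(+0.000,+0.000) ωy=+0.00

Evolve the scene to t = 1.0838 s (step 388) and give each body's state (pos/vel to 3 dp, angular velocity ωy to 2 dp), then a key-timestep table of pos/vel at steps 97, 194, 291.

State at t = 1.0838 s:
  obj    pos=(+3.663,-1.819) vel=(+6.601,-3.422) ωy=+145.78

Key-timestep trajectory:
   step    t(s)  obj.x    obj.z    obj.vx   obj.vz 
     97  0.2709   +0.309  -0.080  +1.650  -0.855
    194  0.5419   +0.980  -0.428  +3.301  -1.711
    291  0.8128   +2.098  -1.008  +4.951  -2.566


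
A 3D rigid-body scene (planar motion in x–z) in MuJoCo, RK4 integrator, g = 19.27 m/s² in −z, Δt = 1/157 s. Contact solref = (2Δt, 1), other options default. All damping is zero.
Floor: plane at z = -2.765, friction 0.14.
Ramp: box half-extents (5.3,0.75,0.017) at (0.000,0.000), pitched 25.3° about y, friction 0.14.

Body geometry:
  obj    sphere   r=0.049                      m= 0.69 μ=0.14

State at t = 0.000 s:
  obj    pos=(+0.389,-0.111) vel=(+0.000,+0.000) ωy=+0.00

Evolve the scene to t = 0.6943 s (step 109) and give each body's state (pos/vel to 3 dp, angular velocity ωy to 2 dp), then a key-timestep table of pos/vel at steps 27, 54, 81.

State at t = 0.6943 s:
  obj    pos=(+1.671,-0.717) vel=(+3.693,-1.746) ωy=+83.30

Key-timestep trajectory:
   step    t(s)  obj.x    obj.z    obj.vx   obj.vz 
     27  0.1720   +0.468  -0.148  +0.915  -0.433
     54  0.3439   +0.704  -0.260  +1.830  -0.865
     81  0.5159   +1.097  -0.446  +2.744  -1.297


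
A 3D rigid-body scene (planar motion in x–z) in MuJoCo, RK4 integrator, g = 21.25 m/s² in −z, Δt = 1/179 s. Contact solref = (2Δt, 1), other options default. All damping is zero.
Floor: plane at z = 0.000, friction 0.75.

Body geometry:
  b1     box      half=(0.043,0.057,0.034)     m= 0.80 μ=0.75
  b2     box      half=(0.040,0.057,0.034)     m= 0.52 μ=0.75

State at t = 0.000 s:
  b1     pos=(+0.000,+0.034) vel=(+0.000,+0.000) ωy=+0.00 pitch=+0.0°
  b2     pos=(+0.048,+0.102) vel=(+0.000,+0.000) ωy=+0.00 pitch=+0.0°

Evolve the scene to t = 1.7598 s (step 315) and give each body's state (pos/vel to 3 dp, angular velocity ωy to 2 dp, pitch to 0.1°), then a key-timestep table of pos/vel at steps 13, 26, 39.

State at t = 1.7598 s:
  b1     pos=(+0.000,+0.034) vel=(+0.000,+0.000) ωy=+0.00 pitch=+0.0°
  b2     pos=(+0.088,+0.040) vel=(+0.000,+0.000) ωy=+0.00 pitch=+90.0°

Key-timestep trajectory:
   step    t(s)  b1.x    b1.z    b1.vx   b1.vz   b2.x    b2.z    b2.vx   b2.vz 
     13  0.0726   +0.000  +0.034  +0.000  +0.001   +0.053  +0.101  +0.160  -0.047
     26  0.1453   +0.000  +0.034  +0.000  +0.000   +0.074  +0.084  +0.376  -0.596
     39  0.2179   +0.000  +0.034  +0.000  +0.000   +0.089  +0.038  -0.047  +0.118


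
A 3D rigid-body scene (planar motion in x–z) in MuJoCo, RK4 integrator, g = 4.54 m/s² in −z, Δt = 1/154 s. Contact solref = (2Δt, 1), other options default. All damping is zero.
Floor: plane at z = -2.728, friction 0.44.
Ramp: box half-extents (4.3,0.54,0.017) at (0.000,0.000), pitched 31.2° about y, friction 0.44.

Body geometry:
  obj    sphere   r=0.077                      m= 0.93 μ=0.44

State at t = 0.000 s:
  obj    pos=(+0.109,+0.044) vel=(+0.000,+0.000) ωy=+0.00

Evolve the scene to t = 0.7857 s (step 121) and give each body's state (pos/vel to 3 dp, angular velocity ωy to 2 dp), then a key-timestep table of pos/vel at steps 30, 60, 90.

State at t = 0.7857 s:
  obj    pos=(+0.553,-0.225) vel=(+1.129,-0.684) ωy=+17.14

Key-timestep trajectory:
   step    t(s)  obj.x    obj.z    obj.vx   obj.vz 
     30  0.1948   +0.136  +0.027  +0.280  -0.170
     60  0.3896   +0.218  -0.022  +0.560  -0.339
     90  0.5844   +0.354  -0.105  +0.840  -0.509


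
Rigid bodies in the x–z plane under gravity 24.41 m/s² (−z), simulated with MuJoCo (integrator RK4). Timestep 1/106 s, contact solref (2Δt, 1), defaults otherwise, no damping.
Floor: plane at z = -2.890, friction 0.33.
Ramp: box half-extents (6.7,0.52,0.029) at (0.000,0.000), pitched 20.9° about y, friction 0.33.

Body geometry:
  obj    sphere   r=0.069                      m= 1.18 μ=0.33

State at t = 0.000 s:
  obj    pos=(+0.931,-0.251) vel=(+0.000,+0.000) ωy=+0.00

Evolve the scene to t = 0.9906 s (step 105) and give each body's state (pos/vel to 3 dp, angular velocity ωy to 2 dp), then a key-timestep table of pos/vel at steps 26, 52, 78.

State at t = 0.9906 s:
  obj    pos=(+3.782,-1.339) vel=(+5.755,-2.198) ωy=+89.28

Key-timestep trajectory:
   step    t(s)  obj.x    obj.z    obj.vx   obj.vz 
     26  0.2453   +1.106  -0.317  +1.426  -0.544
     52  0.4906   +1.630  -0.518  +2.850  -1.088
     78  0.7358   +2.504  -0.851  +4.275  -1.633


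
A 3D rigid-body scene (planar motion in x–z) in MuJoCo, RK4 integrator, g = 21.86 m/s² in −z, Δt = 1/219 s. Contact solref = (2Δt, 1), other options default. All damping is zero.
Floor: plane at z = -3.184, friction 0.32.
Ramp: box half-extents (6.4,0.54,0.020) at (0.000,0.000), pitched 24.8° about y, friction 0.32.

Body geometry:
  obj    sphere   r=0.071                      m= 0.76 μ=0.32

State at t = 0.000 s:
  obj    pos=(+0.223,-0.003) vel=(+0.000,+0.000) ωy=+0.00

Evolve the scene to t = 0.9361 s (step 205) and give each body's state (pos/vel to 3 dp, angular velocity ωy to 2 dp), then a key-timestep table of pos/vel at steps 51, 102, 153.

State at t = 0.9361 s:
  obj    pos=(+2.828,-1.207) vel=(+5.565,-2.572) ωy=+86.34

Key-timestep trajectory:
   step    t(s)  obj.x    obj.z    obj.vx   obj.vz 
     51  0.2329   +0.384  -0.077  +1.385  -0.640
    102  0.4658   +0.868  -0.301  +2.769  -1.280
    153  0.6986   +1.674  -0.673  +4.154  -1.919


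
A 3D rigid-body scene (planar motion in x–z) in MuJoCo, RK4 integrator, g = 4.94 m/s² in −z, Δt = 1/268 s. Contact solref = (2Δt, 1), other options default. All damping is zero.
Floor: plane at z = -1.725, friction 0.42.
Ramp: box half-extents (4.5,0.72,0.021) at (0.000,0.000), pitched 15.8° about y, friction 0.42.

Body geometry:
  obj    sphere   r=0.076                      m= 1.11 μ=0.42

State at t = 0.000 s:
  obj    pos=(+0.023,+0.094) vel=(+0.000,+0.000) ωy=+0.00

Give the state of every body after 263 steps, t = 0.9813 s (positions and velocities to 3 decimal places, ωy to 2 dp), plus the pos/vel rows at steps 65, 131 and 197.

State at t = 0.9813 s:
  obj    pos=(+0.468,-0.032) vel=(+0.907,-0.257) ωy=+12.40

Key-timestep trajectory:
   step    t(s)  obj.x    obj.z    obj.vx   obj.vz 
     65  0.2425   +0.050  +0.087  +0.224  -0.063
    131  0.4888   +0.134  +0.063  +0.452  -0.128
    197  0.7351   +0.273  +0.024  +0.680  -0.192


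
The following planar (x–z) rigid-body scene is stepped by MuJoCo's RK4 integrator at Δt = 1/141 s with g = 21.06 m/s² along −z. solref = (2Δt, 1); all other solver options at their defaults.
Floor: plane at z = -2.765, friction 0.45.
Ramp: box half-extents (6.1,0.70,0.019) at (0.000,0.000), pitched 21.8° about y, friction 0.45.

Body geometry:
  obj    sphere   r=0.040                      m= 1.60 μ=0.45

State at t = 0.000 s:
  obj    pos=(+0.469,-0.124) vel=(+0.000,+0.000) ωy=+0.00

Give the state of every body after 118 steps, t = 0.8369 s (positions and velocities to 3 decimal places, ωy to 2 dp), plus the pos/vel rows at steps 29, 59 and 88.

State at t = 0.8369 s:
  obj    pos=(+2.285,-0.850) vel=(+4.339,-1.736) ωy=+116.87

Key-timestep trajectory:
   step    t(s)  obj.x    obj.z    obj.vx   obj.vz 
     29  0.2057   +0.579  -0.168  +1.067  -0.427
     59  0.4184   +0.923  -0.306  +2.170  -0.868
     88  0.6241   +1.479  -0.528  +3.236  -1.294


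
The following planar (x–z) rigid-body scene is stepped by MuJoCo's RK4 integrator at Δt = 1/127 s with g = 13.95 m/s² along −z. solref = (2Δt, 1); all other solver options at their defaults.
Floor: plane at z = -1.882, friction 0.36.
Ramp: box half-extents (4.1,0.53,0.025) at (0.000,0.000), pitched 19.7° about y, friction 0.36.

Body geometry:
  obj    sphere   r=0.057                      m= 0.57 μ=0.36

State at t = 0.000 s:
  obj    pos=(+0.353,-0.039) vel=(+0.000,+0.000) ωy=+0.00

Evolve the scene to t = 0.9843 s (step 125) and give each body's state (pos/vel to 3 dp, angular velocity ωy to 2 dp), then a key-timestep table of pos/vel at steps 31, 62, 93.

State at t = 0.9843 s:
  obj    pos=(+1.885,-0.588) vel=(+3.112,-1.114) ωy=+57.99

Key-timestep trajectory:
   step    t(s)  obj.x    obj.z    obj.vx   obj.vz 
     31  0.2441   +0.447  -0.073  +0.772  -0.276
     62  0.4882   +0.730  -0.174  +1.544  -0.553
     93  0.7323   +1.201  -0.343  +2.316  -0.829


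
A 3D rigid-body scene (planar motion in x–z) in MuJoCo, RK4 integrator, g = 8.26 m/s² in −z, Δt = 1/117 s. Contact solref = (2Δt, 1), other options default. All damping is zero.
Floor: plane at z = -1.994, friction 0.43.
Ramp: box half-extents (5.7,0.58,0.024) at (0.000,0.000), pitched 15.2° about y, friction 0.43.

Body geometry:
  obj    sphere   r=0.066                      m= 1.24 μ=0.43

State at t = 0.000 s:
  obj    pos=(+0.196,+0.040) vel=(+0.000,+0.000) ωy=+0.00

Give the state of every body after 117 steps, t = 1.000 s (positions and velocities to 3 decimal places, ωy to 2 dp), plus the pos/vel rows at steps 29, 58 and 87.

State at t = 1.000 s:
  obj    pos=(+0.942,-0.163) vel=(+1.493,-0.406) ωy=+23.43

Key-timestep trajectory:
   step    t(s)  obj.x    obj.z    obj.vx   obj.vz 
     29  0.2479   +0.242  +0.028  +0.370  -0.101
     58  0.4957   +0.379  -0.010  +0.740  -0.201
     87  0.7436   +0.609  -0.072  +1.110  -0.302


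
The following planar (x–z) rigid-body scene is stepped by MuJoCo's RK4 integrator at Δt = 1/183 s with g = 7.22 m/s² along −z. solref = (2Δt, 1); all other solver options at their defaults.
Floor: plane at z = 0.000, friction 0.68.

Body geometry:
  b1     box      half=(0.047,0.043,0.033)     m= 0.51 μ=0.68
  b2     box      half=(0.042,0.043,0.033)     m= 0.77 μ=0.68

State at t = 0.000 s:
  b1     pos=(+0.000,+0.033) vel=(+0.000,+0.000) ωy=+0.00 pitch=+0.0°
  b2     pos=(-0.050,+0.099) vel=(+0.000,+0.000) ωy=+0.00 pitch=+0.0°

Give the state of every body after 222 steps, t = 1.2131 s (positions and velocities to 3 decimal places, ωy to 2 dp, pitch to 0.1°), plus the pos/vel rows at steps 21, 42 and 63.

State at t = 1.2131 s:
  b1     pos=(+0.000,+0.033) vel=(+0.000,+0.000) ωy=+0.00 pitch=+0.0°
  b2     pos=(-0.090,+0.042) vel=(+0.000,+0.000) ωy=+0.00 pitch=-90.0°

Key-timestep trajectory:
   step    t(s)  b1.x    b1.z    b1.vx   b1.vz   b2.x    b2.z    b2.vx   b2.vz 
     21  0.1148   +0.000  +0.033  +0.000  +0.000   -0.053  +0.099  -0.050  -0.008
     42  0.2295   +0.000  +0.033  +0.000  +0.000   -0.064  +0.094  -0.164  -0.099
     63  0.3443   +0.000  +0.033  +0.000  +0.000   -0.087  +0.055  -0.211  -0.711


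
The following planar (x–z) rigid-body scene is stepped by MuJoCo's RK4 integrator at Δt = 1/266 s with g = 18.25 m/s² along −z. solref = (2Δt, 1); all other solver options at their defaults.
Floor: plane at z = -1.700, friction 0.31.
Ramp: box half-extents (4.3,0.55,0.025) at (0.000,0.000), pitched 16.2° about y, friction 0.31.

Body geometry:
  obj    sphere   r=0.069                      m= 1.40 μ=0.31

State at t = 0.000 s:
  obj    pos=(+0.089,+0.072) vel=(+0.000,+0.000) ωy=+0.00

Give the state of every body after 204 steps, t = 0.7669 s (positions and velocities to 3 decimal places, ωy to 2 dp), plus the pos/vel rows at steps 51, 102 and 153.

State at t = 0.7669 s:
  obj    pos=(+1.116,-0.226) vel=(+2.679,-0.778) ωy=+40.42

Key-timestep trajectory:
   step    t(s)  obj.x    obj.z    obj.vx   obj.vz 
     51  0.1917   +0.153  +0.053  +0.670  -0.195
    102  0.3835   +0.346  -0.003  +1.339  -0.389
    153  0.5752   +0.667  -0.096  +2.009  -0.584


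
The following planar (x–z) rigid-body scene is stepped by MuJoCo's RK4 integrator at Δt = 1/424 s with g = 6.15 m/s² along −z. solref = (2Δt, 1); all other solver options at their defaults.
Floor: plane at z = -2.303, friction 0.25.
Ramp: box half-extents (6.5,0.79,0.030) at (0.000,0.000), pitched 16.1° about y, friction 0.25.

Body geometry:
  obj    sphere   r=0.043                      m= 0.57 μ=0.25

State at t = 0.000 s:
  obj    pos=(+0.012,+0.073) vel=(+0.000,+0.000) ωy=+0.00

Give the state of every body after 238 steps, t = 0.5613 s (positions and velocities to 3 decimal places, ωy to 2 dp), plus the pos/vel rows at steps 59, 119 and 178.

State at t = 0.5613 s:
  obj    pos=(+0.196,+0.019) vel=(+0.657,-0.190) ωy=+15.90

Key-timestep trajectory:
   step    t(s)  obj.x    obj.z    obj.vx   obj.vz 
     59  0.1392   +0.023  +0.069  +0.163  -0.047
    119  0.2807   +0.058  +0.059  +0.329  -0.095
    178  0.4198   +0.115  +0.043  +0.491  -0.142


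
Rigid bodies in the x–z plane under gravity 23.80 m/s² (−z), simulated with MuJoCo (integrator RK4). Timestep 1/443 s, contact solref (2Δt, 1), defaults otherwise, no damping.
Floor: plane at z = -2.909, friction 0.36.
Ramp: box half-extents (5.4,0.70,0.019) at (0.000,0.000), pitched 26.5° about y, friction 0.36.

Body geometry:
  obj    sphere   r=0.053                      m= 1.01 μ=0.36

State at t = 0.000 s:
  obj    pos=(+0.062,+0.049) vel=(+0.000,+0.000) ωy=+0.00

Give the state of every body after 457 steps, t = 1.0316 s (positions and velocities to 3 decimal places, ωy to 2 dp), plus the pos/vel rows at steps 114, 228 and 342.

State at t = 1.0316 s:
  obj    pos=(+3.674,-1.752) vel=(+7.003,-3.492) ωy=+147.63

Key-timestep trajectory:
   step    t(s)  obj.x    obj.z    obj.vx   obj.vz 
    114  0.2573   +0.287  -0.063  +1.747  -0.871
    228  0.5147   +0.961  -0.399  +3.494  -1.742
    342  0.7720   +2.085  -0.959  +5.241  -2.613


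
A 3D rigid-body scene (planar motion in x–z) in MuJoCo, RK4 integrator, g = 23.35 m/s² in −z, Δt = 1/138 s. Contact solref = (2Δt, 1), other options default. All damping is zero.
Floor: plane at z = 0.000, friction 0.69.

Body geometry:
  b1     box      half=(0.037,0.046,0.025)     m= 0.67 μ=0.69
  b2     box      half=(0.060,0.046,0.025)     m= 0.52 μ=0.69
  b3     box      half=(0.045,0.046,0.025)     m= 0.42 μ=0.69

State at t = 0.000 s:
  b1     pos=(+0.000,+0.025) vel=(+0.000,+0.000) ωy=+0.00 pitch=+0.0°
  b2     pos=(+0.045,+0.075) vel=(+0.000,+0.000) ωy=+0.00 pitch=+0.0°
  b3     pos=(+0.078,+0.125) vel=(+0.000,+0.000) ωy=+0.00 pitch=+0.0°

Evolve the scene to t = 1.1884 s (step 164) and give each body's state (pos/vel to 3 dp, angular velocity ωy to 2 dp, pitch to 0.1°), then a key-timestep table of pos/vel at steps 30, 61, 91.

State at t = 1.1884 s:
  b1     pos=(+0.000,+0.025) vel=(+0.000,+0.000) ωy=+0.00 pitch=+0.0°
  b2     pos=(+0.105,+0.060) vel=(+0.000,+0.000) ωy=+0.00 pitch=+90.0°
  b3     pos=(+0.235,+0.025) vel=(+0.000,+0.000) ωy=+0.00 pitch=+180.0°

Key-timestep trajectory:
   step    t(s)  b1.x    b1.z    b1.vx   b1.vz   b2.x    b2.z    b2.vx   b2.vz   b3.x    b3.z    b3.vx   b3.vz 
     30  0.2174   +0.000  +0.025  +0.000  +0.000   +0.092  +0.063  +0.325  -0.046   +0.184  +0.051  +0.378  +0.013
     61  0.4420   +0.000  +0.025  +0.000  +0.000   +0.123  +0.065  -0.062  -0.006   +0.235  +0.025  -0.001  +0.001
     91  0.6594   +0.000  +0.025  +0.000  +0.000   +0.099  +0.062  +0.202  -0.061   +0.235  +0.025  +0.000  +0.000


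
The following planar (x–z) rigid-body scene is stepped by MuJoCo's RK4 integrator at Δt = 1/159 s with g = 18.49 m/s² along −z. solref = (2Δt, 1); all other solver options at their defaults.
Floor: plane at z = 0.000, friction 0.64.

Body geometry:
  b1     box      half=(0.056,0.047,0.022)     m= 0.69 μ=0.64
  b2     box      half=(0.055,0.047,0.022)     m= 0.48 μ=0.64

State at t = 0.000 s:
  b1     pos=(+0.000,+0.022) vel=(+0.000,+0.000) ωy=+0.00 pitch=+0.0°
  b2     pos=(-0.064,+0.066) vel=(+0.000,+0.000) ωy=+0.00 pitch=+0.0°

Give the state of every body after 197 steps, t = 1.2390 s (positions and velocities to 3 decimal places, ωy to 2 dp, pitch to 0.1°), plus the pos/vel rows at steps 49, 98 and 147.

State at t = 1.2390 s:
  b1     pos=(+0.001,+0.022) vel=(+0.001,+0.000) ωy=+0.00 pitch=+0.0°
  b2     pos=(-0.076,+0.054) vel=(+0.000,-0.001) ωy=+0.02 pitch=-44.2°

Key-timestep trajectory:
   step    t(s)  b1.x    b1.z    b1.vx   b1.vz   b2.x    b2.z    b2.vx   b2.vz 
     49  0.3082   +0.000  +0.022  +0.001  +0.000   -0.076  +0.055  +0.000  +0.008
     98  0.6164   +0.000  +0.022  +0.001  +0.000   -0.076  +0.054  +0.000  -0.001
    147  0.9245   +0.000  +0.022  +0.001  +0.000   -0.076  +0.054  +0.000  -0.001


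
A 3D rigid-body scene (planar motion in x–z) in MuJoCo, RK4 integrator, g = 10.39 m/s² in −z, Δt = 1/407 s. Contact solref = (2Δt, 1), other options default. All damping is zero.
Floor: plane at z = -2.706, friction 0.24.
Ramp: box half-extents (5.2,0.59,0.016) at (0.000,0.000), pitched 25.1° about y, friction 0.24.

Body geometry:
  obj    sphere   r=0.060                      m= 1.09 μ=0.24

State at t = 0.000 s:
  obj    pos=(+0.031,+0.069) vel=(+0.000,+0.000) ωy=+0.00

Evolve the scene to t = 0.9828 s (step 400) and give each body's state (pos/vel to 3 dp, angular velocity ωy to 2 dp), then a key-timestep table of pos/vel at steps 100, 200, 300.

State at t = 0.9828 s:
  obj    pos=(+1.408,-0.576) vel=(+2.802,-1.313) ωy=+51.56

Key-timestep trajectory:
   step    t(s)  obj.x    obj.z    obj.vx   obj.vz 
    100  0.2457   +0.117  +0.029  +0.701  -0.328
    200  0.4914   +0.375  -0.092  +1.401  -0.656
    300  0.7371   +0.806  -0.293  +2.101  -0.984


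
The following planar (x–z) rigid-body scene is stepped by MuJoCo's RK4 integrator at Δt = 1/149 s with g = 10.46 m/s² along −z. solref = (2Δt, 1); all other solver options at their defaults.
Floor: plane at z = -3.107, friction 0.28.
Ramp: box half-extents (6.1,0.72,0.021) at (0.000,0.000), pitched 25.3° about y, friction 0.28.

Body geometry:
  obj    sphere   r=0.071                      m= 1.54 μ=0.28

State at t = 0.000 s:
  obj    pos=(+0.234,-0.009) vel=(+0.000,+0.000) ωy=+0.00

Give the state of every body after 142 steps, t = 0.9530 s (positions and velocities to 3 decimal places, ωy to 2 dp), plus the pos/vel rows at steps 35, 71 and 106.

State at t = 0.9530 s:
  obj    pos=(+1.545,-0.629) vel=(+2.751,-1.301) ωy=+42.85

Key-timestep trajectory:
   step    t(s)  obj.x    obj.z    obj.vx   obj.vz 
     35  0.2349   +0.314  -0.047  +0.678  -0.321
     71  0.4765   +0.562  -0.164  +1.376  -0.650
    106  0.7114   +0.965  -0.354  +2.054  -0.971


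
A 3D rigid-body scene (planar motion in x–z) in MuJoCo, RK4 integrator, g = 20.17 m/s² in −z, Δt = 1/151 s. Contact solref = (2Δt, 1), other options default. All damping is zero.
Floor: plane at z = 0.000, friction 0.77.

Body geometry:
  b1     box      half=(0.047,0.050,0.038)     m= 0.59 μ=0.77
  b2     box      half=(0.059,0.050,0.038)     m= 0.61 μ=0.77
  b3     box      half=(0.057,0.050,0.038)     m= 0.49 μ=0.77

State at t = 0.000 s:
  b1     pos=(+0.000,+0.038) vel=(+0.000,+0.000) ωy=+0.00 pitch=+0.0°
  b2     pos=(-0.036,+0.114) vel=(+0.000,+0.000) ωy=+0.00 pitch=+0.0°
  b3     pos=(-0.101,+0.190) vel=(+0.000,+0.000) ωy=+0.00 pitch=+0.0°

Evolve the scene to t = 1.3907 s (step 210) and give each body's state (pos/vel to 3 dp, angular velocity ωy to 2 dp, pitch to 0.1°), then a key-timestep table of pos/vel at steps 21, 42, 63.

State at t = 1.3907 s:
  b1     pos=(+0.000,+0.038) vel=(+0.000,+0.000) ωy=+0.00 pitch=+0.0°
  b2     pos=(-0.093,+0.059) vel=(+0.000,+0.000) ωy=+0.00 pitch=-90.0°
  b3     pos=(-0.315,+0.038) vel=(+0.000,+0.000) ωy=+0.00 pitch=+180.0°

Key-timestep trajectory:
   step    t(s)  b1.x    b1.z    b1.vx   b1.vz   b2.x    b2.z    b2.vx   b2.vz   b3.x    b3.z    b3.vx   b3.vz 
     21  0.1391   +0.000  +0.038  +0.002  +0.000   -0.054  +0.115  -0.319  -0.051   -0.147  +0.152  -0.650  -0.812
     42  0.2781   +0.000  +0.038  +0.000  +0.000   -0.094  +0.057  +0.081  +0.110   -0.240  +0.066  -0.415  +0.164
     63  0.4172   +0.000  +0.038  +0.000  +0.000   -0.093  +0.059  +0.000  +0.000   -0.301  +0.052  -0.621  -0.499


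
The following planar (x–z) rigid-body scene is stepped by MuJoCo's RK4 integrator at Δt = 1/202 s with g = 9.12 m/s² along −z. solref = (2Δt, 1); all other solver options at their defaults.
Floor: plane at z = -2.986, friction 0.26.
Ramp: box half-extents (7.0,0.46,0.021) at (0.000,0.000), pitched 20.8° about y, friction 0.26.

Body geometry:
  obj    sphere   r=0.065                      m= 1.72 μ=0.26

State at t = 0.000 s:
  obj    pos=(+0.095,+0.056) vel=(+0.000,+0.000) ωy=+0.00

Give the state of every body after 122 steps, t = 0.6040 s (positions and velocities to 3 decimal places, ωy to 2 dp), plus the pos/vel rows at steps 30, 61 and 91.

State at t = 0.6040 s:
  obj    pos=(+0.489,-0.094) vel=(+1.306,-0.496) ωy=+21.49

Key-timestep trajectory:
   step    t(s)  obj.x    obj.z    obj.vx   obj.vz 
     30  0.1485   +0.119  +0.047  +0.321  -0.122
     61  0.3020   +0.194  +0.018  +0.653  -0.248
     91  0.4505   +0.314  -0.027  +0.974  -0.370


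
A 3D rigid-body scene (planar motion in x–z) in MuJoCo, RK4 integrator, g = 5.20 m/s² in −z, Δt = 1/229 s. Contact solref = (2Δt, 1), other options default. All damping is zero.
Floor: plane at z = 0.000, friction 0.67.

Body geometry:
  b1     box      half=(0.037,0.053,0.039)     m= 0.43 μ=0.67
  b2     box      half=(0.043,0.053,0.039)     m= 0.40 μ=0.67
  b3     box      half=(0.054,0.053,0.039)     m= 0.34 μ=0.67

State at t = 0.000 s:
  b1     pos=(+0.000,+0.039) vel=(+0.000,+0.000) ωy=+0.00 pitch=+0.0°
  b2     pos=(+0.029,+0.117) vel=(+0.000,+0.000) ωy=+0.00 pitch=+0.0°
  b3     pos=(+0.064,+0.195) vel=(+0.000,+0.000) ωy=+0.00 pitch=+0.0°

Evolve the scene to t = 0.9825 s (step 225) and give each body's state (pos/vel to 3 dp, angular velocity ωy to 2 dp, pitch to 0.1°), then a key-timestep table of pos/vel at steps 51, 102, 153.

State at t = 0.9825 s:
  b1     pos=(+0.000,+0.039) vel=(+0.000,+0.000) ωy=+0.00 pitch=+0.0°
  b2     pos=(+0.082,+0.043) vel=(+0.000,+0.000) ωy=+0.00 pitch=+90.0°
  b3     pos=(+0.287,+0.039) vel=(+0.000,+0.000) ωy=+0.00 pitch=+180.0°

Key-timestep trajectory:
   step    t(s)  b1.x    b1.z    b1.vx   b1.vz   b2.x    b2.z    b2.vx   b2.vz   b3.x    b3.z    b3.vx   b3.vz 
     51  0.2227   +0.000  +0.039  +0.000  +0.000   +0.035  +0.118  +0.061  +0.004   +0.081  +0.190  +0.172  -0.067
    102  0.4454   +0.000  +0.039  +0.000  +0.000   +0.064  +0.107  +0.209  -0.212   +0.149  +0.125  +0.385  -0.702
    153  0.6681   +0.000  +0.039  +0.000  +0.000   +0.082  +0.043  +0.047  -0.038   +0.234  +0.067  +0.315  -0.017


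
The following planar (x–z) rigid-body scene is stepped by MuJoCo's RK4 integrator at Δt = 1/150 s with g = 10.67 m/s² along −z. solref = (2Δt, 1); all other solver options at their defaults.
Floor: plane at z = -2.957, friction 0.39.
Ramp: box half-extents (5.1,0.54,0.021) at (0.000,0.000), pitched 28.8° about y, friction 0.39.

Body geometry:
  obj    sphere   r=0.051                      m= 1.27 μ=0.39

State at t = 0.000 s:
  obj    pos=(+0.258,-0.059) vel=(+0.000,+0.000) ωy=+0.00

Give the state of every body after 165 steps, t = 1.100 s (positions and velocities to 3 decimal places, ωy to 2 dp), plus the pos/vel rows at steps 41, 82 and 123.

State at t = 1.100 s:
  obj    pos=(+2.204,-1.130) vel=(+3.539,-1.946) ωy=+79.18

Key-timestep trajectory:
   step    t(s)  obj.x    obj.z    obj.vx   obj.vz 
     41  0.2733   +0.378  -0.126  +0.879  -0.483
     82  0.5467   +0.739  -0.324  +1.759  -0.967
    123  0.8200   +1.340  -0.654  +2.638  -1.450


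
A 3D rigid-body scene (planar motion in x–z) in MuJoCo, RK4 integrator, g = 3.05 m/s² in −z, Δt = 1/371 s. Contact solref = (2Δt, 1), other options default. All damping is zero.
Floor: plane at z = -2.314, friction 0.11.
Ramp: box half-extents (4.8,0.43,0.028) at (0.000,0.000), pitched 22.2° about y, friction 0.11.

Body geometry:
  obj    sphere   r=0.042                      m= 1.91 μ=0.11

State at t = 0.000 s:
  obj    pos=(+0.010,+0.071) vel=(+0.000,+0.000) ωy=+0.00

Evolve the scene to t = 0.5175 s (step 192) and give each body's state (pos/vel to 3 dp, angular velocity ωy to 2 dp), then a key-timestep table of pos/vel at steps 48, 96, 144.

State at t = 0.5175 s:
  obj    pos=(+0.116,+0.028) vel=(+0.407,-0.164) ωy=+9.38

Key-timestep trajectory:
   step    t(s)  obj.x    obj.z    obj.vx   obj.vz 
     48  0.1294   +0.017  +0.069  +0.104  -0.044
     96  0.2588   +0.037  +0.060  +0.205  -0.082
    144  0.3881   +0.070  +0.047  +0.306  -0.125


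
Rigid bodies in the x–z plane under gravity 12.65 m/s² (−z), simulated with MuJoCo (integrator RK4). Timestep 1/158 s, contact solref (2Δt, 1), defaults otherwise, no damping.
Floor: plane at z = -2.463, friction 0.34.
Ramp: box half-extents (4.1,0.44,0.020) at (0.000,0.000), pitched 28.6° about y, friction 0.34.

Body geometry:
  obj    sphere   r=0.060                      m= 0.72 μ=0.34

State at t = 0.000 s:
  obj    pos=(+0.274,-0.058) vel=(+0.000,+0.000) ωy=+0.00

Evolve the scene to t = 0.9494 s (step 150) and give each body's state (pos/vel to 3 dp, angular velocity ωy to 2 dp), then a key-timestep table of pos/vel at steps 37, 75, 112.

State at t = 0.9494 s:
  obj    pos=(+1.985,-0.991) vel=(+3.605,-1.966) ωy=+68.42

Key-timestep trajectory:
   step    t(s)  obj.x    obj.z    obj.vx   obj.vz 
     37  0.2342   +0.378  -0.115  +0.889  -0.485
     75  0.4747   +0.702  -0.292  +1.803  -0.983
    112  0.7089   +1.228  -0.579  +2.692  -1.468
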